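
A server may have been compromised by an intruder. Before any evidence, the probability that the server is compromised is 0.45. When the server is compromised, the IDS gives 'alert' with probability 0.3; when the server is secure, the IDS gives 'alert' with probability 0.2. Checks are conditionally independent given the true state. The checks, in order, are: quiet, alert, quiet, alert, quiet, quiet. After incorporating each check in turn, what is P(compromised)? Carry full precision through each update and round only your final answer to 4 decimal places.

0.5190

Apply Bayes' rule sequentially, carrying P(compromised) forward.
After 'quiet': P(compromised) = 0.7·0.4500 / (0.7·0.4500 + 0.8·0.5500) ≈ 0.4172
After 'alert': P(compromised) = 0.3·0.4172 / (0.3·0.4172 + 0.2·0.5828) ≈ 0.5178
After 'quiet': P(compromised) = 0.7·0.5178 / (0.7·0.5178 + 0.8·0.4822) ≈ 0.4844
After 'alert': P(compromised) = 0.3·0.4844 / (0.3·0.4844 + 0.2·0.5156) ≈ 0.5850
After 'quiet': P(compromised) = 0.7·0.5850 / (0.7·0.5850 + 0.8·0.4150) ≈ 0.5522
After 'quiet': P(compromised) = 0.7·0.5522 / (0.7·0.5522 + 0.8·0.4478) ≈ 0.5190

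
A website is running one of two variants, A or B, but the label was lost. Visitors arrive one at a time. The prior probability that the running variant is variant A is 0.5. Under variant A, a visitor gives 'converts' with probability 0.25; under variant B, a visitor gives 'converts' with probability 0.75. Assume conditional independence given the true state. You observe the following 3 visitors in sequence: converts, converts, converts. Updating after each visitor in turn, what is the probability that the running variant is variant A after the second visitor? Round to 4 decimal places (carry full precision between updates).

0.1000

After 'converts': P(A) = 0.25·0.5000 / (0.25·0.5000 + 0.75·0.5000) ≈ 0.2500
After 'converts': P(A) = 0.25·0.2500 / (0.25·0.2500 + 0.75·0.7500) ≈ 0.1000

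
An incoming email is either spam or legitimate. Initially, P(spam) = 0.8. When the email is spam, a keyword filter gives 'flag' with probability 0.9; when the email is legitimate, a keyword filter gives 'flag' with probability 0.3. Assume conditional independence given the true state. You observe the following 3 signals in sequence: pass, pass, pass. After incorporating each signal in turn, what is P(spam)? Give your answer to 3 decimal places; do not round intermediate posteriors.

Apply Bayes' rule sequentially, carrying P(spam) forward.
After 'pass': P(spam) = 0.1·0.8000 / (0.1·0.8000 + 0.7·0.2000) ≈ 0.3636
After 'pass': P(spam) = 0.1·0.3636 / (0.1·0.3636 + 0.7·0.6364) ≈ 0.0755
After 'pass': P(spam) = 0.1·0.0755 / (0.1·0.0755 + 0.7·0.9245) ≈ 0.0115

0.012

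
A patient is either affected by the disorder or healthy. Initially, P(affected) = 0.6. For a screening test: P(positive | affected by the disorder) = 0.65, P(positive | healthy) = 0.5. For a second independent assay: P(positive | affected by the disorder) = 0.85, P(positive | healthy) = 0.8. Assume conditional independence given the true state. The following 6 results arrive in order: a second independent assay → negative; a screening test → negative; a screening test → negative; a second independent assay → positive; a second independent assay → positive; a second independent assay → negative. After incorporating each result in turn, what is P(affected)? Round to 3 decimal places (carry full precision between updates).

0.318

After a second independent assay='negative': P(affected) = 0.15·0.6000 / (0.15·0.6000 + 0.2·0.4000) ≈ 0.5294
After a screening test='negative': P(affected) = 0.35·0.5294 / (0.35·0.5294 + 0.5·0.4706) ≈ 0.4406
After a screening test='negative': P(affected) = 0.35·0.4406 / (0.35·0.4406 + 0.5·0.5594) ≈ 0.3554
After a second independent assay='positive': P(affected) = 0.85·0.3554 / (0.85·0.3554 + 0.8·0.6446) ≈ 0.3694
After a second independent assay='positive': P(affected) = 0.85·0.3694 / (0.85·0.3694 + 0.8·0.6306) ≈ 0.3836
After a second independent assay='negative': P(affected) = 0.15·0.3836 / (0.15·0.3836 + 0.2·0.6164) ≈ 0.3182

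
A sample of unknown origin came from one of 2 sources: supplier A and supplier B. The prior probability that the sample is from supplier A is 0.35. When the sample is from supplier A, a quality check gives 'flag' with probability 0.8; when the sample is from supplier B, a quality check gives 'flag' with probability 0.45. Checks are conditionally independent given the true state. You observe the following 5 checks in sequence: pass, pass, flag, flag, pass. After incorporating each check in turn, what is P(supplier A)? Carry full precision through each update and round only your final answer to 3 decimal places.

Apply Bayes' rule sequentially, carrying P(supplier A) forward.
After 'pass': P(supplier A) = 0.2·0.3500 / (0.2·0.3500 + 0.55·0.6500) ≈ 0.1637
After 'pass': P(supplier A) = 0.2·0.1637 / (0.2·0.1637 + 0.55·0.8363) ≈ 0.0665
After 'flag': P(supplier A) = 0.8·0.0665 / (0.8·0.0665 + 0.45·0.9335) ≈ 0.1124
After 'flag': P(supplier A) = 0.8·0.1124 / (0.8·0.1124 + 0.45·0.8876) ≈ 0.1837
After 'pass': P(supplier A) = 0.2·0.1837 / (0.2·0.1837 + 0.55·0.8163) ≈ 0.0756

0.076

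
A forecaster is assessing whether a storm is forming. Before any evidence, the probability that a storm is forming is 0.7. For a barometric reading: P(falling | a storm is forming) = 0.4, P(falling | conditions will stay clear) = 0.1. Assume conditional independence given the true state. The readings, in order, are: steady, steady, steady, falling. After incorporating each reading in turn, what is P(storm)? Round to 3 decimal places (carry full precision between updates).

After 'steady': P(storm) = 0.6·0.7000 / (0.6·0.7000 + 0.9·0.3000) ≈ 0.6087
After 'steady': P(storm) = 0.6·0.6087 / (0.6·0.6087 + 0.9·0.3913) ≈ 0.5091
After 'steady': P(storm) = 0.6·0.5091 / (0.6·0.5091 + 0.9·0.4909) ≈ 0.4088
After 'falling': P(storm) = 0.4·0.4088 / (0.4·0.4088 + 0.1·0.5912) ≈ 0.7344

0.734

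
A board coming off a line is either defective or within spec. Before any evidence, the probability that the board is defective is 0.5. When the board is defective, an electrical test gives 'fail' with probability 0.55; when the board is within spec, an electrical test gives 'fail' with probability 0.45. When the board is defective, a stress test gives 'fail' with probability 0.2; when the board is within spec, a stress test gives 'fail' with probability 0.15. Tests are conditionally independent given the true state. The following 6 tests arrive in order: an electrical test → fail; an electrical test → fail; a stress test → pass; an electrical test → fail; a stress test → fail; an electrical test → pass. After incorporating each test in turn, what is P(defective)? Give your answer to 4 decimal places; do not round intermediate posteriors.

After an electrical test='fail': P(defective) = 0.55·0.5000 / (0.55·0.5000 + 0.45·0.5000) ≈ 0.5500
After an electrical test='fail': P(defective) = 0.55·0.5500 / (0.55·0.5500 + 0.45·0.4500) ≈ 0.5990
After a stress test='pass': P(defective) = 0.8·0.5990 / (0.8·0.5990 + 0.85·0.4010) ≈ 0.5844
After an electrical test='fail': P(defective) = 0.55·0.5844 / (0.55·0.5844 + 0.45·0.4156) ≈ 0.6321
After a stress test='fail': P(defective) = 0.2·0.6321 / (0.2·0.6321 + 0.15·0.3679) ≈ 0.6962
After an electrical test='pass': P(defective) = 0.45·0.6962 / (0.45·0.6962 + 0.55·0.3038) ≈ 0.6521

0.6521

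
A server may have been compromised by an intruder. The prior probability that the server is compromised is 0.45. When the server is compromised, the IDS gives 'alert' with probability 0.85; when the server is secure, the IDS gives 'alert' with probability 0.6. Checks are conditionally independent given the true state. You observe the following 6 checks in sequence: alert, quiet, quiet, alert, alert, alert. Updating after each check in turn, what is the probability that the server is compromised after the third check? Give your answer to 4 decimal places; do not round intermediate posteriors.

After 'alert': P(compromised) = 0.85·0.4500 / (0.85·0.4500 + 0.6·0.5500) ≈ 0.5368
After 'quiet': P(compromised) = 0.15·0.5368 / (0.15·0.5368 + 0.4·0.4632) ≈ 0.3030
After 'quiet': P(compromised) = 0.15·0.3030 / (0.15·0.3030 + 0.4·0.6970) ≈ 0.1402

0.1402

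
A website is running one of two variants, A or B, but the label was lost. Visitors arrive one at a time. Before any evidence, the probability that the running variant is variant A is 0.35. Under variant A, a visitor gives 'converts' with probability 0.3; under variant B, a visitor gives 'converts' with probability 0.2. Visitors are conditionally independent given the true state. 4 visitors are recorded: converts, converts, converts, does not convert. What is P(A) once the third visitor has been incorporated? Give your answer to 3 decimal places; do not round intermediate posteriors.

After 'converts': P(A) = 0.3·0.3500 / (0.3·0.3500 + 0.2·0.6500) ≈ 0.4468
After 'converts': P(A) = 0.3·0.4468 / (0.3·0.4468 + 0.2·0.5532) ≈ 0.5478
After 'converts': P(A) = 0.3·0.5478 / (0.3·0.5478 + 0.2·0.4522) ≈ 0.6451

0.645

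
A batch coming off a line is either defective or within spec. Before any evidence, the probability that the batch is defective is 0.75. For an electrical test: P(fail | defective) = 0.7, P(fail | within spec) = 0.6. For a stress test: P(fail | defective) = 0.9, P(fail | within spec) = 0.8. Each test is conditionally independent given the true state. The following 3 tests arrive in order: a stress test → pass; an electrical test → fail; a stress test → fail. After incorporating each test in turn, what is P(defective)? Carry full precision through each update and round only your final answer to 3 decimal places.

0.663

After a stress test='pass': P(defective) = 0.1·0.7500 / (0.1·0.7500 + 0.2·0.2500) ≈ 0.6000
After an electrical test='fail': P(defective) = 0.7·0.6000 / (0.7·0.6000 + 0.6·0.4000) ≈ 0.6364
After a stress test='fail': P(defective) = 0.9·0.6364 / (0.9·0.6364 + 0.8·0.3636) ≈ 0.6632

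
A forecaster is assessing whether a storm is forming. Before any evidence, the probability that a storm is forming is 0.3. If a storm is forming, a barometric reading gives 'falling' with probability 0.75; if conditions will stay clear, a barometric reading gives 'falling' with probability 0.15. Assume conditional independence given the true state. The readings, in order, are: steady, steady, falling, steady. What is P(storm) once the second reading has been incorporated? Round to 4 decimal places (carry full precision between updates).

After 'steady': P(storm) = 0.25·0.3000 / (0.25·0.3000 + 0.85·0.7000) ≈ 0.1119
After 'steady': P(storm) = 0.25·0.1119 / (0.25·0.1119 + 0.85·0.8881) ≈ 0.0357

0.0357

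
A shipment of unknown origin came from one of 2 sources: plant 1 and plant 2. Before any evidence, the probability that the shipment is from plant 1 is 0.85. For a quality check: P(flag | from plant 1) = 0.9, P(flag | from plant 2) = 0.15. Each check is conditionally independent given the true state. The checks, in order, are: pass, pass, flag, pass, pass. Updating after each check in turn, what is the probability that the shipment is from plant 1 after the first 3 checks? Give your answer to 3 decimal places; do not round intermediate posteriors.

0.320

After 'pass': P(plant 1) = 0.1·0.8500 / (0.1·0.8500 + 0.85·0.1500) ≈ 0.4000
After 'pass': P(plant 1) = 0.1·0.4000 / (0.1·0.4000 + 0.85·0.6000) ≈ 0.0727
After 'flag': P(plant 1) = 0.9·0.0727 / (0.9·0.0727 + 0.15·0.9273) ≈ 0.3200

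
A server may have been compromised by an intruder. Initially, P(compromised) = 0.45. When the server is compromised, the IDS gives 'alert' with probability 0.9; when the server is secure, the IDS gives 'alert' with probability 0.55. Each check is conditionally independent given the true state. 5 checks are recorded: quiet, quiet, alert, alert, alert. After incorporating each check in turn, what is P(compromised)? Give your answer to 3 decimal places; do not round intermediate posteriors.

Apply Bayes' rule sequentially, carrying P(compromised) forward.
After 'quiet': P(compromised) = 0.1·0.4500 / (0.1·0.4500 + 0.45·0.5500) ≈ 0.1538
After 'quiet': P(compromised) = 0.1·0.1538 / (0.1·0.1538 + 0.45·0.8462) ≈ 0.0388
After 'alert': P(compromised) = 0.9·0.0388 / (0.9·0.0388 + 0.55·0.9612) ≈ 0.0620
After 'alert': P(compromised) = 0.9·0.0620 / (0.9·0.0620 + 0.55·0.9380) ≈ 0.0976
After 'alert': P(compromised) = 0.9·0.0976 / (0.9·0.0976 + 0.55·0.9024) ≈ 0.1504

0.150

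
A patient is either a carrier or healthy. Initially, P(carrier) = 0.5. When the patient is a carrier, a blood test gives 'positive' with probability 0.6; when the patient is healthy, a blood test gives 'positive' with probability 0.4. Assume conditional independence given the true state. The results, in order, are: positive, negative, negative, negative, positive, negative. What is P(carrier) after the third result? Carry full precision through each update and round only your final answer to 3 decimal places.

After 'positive': P(carrier) = 0.6·0.5000 / (0.6·0.5000 + 0.4·0.5000) ≈ 0.6000
After 'negative': P(carrier) = 0.4·0.6000 / (0.4·0.6000 + 0.6·0.4000) ≈ 0.5000
After 'negative': P(carrier) = 0.4·0.5000 / (0.4·0.5000 + 0.6·0.5000) ≈ 0.4000

0.400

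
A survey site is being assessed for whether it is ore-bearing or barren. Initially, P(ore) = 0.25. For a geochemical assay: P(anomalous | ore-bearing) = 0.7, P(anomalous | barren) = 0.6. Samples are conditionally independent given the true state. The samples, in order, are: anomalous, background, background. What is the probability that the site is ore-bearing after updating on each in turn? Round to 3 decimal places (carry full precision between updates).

After 'anomalous': P(ore) = 0.7·0.2500 / (0.7·0.2500 + 0.6·0.7500) ≈ 0.2800
After 'background': P(ore) = 0.3·0.2800 / (0.3·0.2800 + 0.4·0.7200) ≈ 0.2258
After 'background': P(ore) = 0.3·0.2258 / (0.3·0.2258 + 0.4·0.7742) ≈ 0.1795

0.179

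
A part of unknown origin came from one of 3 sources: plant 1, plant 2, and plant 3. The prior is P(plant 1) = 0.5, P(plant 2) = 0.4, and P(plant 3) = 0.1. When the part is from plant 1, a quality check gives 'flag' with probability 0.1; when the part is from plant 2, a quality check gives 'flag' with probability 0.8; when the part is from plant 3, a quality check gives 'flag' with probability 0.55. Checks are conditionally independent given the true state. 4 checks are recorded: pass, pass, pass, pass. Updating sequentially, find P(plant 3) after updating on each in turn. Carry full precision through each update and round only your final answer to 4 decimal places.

After 'pass': normaliser = 0.9·0.5000 + 0.2·0.4000 + 0.45·0.1000; P(plant 1) ≈ 0.7826, P(plant 2) ≈ 0.1391, P(plant 3) ≈ 0.0783
After 'pass': normaliser = 0.9·0.7826 + 0.2·0.1391 + 0.45·0.0783; P(plant 1) ≈ 0.9178, P(plant 2) ≈ 0.0363, P(plant 3) ≈ 0.0459
After 'pass': normaliser = 0.9·0.9178 + 0.2·0.0363 + 0.45·0.0459; P(plant 1) ≈ 0.9673, P(plant 2) ≈ 0.0085, P(plant 3) ≈ 0.0242
After 'pass': normaliser = 0.9·0.9673 + 0.2·0.0085 + 0.45·0.0242; P(plant 1) ≈ 0.9858, P(plant 2) ≈ 0.0019, P(plant 3) ≈ 0.0123

0.0123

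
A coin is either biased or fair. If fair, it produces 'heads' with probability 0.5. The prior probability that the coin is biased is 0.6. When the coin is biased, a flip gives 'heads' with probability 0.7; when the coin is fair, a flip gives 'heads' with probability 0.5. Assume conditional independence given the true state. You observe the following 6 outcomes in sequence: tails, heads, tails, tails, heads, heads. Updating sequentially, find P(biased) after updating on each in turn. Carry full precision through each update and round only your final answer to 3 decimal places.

Each posterior becomes the prior for the next update.
After 'tails': P(biased) = 0.3·0.6000 / (0.3·0.6000 + 0.5·0.4000) ≈ 0.4737
After 'heads': P(biased) = 0.7·0.4737 / (0.7·0.4737 + 0.5·0.5263) ≈ 0.5575
After 'tails': P(biased) = 0.3·0.5575 / (0.3·0.5575 + 0.5·0.4425) ≈ 0.4305
After 'tails': P(biased) = 0.3·0.4305 / (0.3·0.4305 + 0.5·0.5695) ≈ 0.3121
After 'heads': P(biased) = 0.7·0.3121 / (0.7·0.3121 + 0.5·0.6879) ≈ 0.3884
After 'heads': P(biased) = 0.7·0.3884 / (0.7·0.3884 + 0.5·0.6116) ≈ 0.4706

0.471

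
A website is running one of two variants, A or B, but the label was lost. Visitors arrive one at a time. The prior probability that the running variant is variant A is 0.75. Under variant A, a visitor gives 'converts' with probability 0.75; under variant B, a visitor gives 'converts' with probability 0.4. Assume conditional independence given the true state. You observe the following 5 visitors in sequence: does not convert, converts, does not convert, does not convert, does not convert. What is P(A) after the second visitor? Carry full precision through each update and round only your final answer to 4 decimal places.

0.7009

Each posterior becomes the prior for the next update.
After 'does not convert': P(A) = 0.25·0.7500 / (0.25·0.7500 + 0.6·0.2500) ≈ 0.5556
After 'converts': P(A) = 0.75·0.5556 / (0.75·0.5556 + 0.4·0.4444) ≈ 0.7009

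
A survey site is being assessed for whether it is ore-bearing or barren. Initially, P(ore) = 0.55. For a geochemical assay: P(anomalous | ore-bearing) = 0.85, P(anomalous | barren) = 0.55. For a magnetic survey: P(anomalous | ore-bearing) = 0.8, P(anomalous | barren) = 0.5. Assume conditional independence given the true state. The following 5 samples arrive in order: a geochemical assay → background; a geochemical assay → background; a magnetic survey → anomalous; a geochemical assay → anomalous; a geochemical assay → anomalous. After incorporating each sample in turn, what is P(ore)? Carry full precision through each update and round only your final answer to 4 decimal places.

After a geochemical assay='background': P(ore) = 0.15·0.5500 / (0.15·0.5500 + 0.45·0.4500) ≈ 0.2895
After a geochemical assay='background': P(ore) = 0.15·0.2895 / (0.15·0.2895 + 0.45·0.7105) ≈ 0.1196
After a magnetic survey='anomalous': P(ore) = 0.8·0.1196 / (0.8·0.1196 + 0.5·0.8804) ≈ 0.1785
After a geochemical assay='anomalous': P(ore) = 0.85·0.1785 / (0.85·0.1785 + 0.55·0.8215) ≈ 0.2514
After a geochemical assay='anomalous': P(ore) = 0.85·0.2514 / (0.85·0.2514 + 0.55·0.7486) ≈ 0.3417

0.3417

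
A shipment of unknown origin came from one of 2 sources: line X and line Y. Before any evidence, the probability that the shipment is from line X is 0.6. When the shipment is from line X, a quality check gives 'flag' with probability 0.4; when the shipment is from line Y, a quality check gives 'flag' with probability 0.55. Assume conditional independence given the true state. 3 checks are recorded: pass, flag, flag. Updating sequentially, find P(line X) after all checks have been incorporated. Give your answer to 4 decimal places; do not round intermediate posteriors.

0.5141

After 'pass': P(line X) = 0.6·0.6000 / (0.6·0.6000 + 0.45·0.4000) ≈ 0.6667
After 'flag': P(line X) = 0.4·0.6667 / (0.4·0.6667 + 0.55·0.3333) ≈ 0.5926
After 'flag': P(line X) = 0.4·0.5926 / (0.4·0.5926 + 0.55·0.4074) ≈ 0.5141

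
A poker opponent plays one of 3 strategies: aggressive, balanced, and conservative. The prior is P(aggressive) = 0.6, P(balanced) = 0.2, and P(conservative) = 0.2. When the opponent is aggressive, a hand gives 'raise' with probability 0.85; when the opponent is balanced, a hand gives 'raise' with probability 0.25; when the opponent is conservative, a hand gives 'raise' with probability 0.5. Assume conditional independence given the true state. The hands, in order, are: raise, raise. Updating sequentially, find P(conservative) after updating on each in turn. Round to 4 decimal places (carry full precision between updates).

Apply Bayes' rule sequentially, carrying P(conservative) forward.
After 'raise': normaliser = 0.85·0.6000 + 0.25·0.2000 + 0.5·0.2000; P(aggressive) ≈ 0.7727, P(balanced) ≈ 0.0758, P(conservative) ≈ 0.1515
After 'raise': normaliser = 0.85·0.7727 + 0.25·0.0758 + 0.5·0.1515; P(aggressive) ≈ 0.8740, P(balanced) ≈ 0.0252, P(conservative) ≈ 0.1008

0.1008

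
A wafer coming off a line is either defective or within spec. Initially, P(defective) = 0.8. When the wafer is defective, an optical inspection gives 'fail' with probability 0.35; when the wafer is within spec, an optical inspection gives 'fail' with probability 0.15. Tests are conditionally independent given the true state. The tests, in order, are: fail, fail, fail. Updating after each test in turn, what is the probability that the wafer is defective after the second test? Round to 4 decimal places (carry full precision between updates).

Apply Bayes' rule sequentially, carrying P(defective) forward.
After 'fail': P(defective) = 0.35·0.8000 / (0.35·0.8000 + 0.15·0.2000) ≈ 0.9032
After 'fail': P(defective) = 0.35·0.9032 / (0.35·0.9032 + 0.15·0.0968) ≈ 0.9561

0.9561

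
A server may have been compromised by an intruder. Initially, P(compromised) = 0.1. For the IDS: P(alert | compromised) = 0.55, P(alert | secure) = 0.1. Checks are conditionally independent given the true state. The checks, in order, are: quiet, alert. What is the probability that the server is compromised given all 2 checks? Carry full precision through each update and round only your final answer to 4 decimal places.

After 'quiet': P(compromised) = 0.45·0.1000 / (0.45·0.1000 + 0.9·0.9000) ≈ 0.0526
After 'alert': P(compromised) = 0.55·0.0526 / (0.55·0.0526 + 0.1·0.9474) ≈ 0.2340

0.2340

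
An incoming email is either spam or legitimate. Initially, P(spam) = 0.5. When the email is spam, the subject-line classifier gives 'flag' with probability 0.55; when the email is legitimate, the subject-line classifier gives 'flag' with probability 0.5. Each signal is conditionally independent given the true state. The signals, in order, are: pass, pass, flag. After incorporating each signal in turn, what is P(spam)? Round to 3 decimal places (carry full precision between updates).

0.471

After 'pass': P(spam) = 0.45·0.5000 / (0.45·0.5000 + 0.5·0.5000) ≈ 0.4737
After 'pass': P(spam) = 0.45·0.4737 / (0.45·0.4737 + 0.5·0.5263) ≈ 0.4475
After 'flag': P(spam) = 0.55·0.4475 / (0.55·0.4475 + 0.5·0.5525) ≈ 0.4712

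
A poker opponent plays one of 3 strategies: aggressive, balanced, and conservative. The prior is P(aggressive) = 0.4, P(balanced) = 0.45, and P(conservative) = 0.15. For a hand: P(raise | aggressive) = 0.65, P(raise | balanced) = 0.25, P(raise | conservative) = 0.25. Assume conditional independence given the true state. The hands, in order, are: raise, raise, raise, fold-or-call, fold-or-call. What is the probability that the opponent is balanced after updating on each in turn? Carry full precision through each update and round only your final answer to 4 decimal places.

0.2112

After 'raise': normaliser = 0.65·0.4000 + 0.25·0.4500 + 0.25·0.1500; P(aggressive) ≈ 0.6341, P(balanced) ≈ 0.2744, P(conservative) ≈ 0.0915
After 'raise': normaliser = 0.65·0.6341 + 0.25·0.2744 + 0.25·0.0915; P(aggressive) ≈ 0.8184, P(balanced) ≈ 0.1362, P(conservative) ≈ 0.0454
After 'raise': normaliser = 0.65·0.8184 + 0.25·0.1362 + 0.25·0.0454; P(aggressive) ≈ 0.9214, P(balanced) ≈ 0.0590, P(conservative) ≈ 0.0197
After 'fold-or-call': normaliser = 0.35·0.9214 + 0.75·0.0590 + 0.75·0.0197; P(aggressive) ≈ 0.8454, P(balanced) ≈ 0.1160, P(conservative) ≈ 0.0387
After 'fold-or-call': normaliser = 0.35·0.8454 + 0.75·0.1160 + 0.75·0.0387; P(aggressive) ≈ 0.7185, P(balanced) ≈ 0.2112, P(conservative) ≈ 0.0704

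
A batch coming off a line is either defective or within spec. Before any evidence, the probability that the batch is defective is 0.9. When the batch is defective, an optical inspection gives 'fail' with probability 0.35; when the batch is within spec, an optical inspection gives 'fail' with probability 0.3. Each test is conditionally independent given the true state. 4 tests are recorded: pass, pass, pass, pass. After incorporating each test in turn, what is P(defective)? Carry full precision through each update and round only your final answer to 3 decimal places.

0.870

After 'pass': P(defective) = 0.65·0.9000 / (0.65·0.9000 + 0.7·0.1000) ≈ 0.8931
After 'pass': P(defective) = 0.65·0.8931 / (0.65·0.8931 + 0.7·0.1069) ≈ 0.8858
After 'pass': P(defective) = 0.65·0.8858 / (0.65·0.8858 + 0.7·0.1142) ≈ 0.8781
After 'pass': P(defective) = 0.65·0.8781 / (0.65·0.8781 + 0.7·0.1219) ≈ 0.8700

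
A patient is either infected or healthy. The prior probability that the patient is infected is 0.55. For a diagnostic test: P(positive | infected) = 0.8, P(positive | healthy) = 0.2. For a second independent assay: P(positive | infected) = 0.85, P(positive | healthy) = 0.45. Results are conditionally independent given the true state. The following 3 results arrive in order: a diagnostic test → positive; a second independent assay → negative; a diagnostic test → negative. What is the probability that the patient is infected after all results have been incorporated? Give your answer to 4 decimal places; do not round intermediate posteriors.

0.2500

Apply Bayes' rule sequentially, carrying P(infected) forward.
After a diagnostic test='positive': P(infected) = 0.8·0.5500 / (0.8·0.5500 + 0.2·0.4500) ≈ 0.8302
After a second independent assay='negative': P(infected) = 0.15·0.8302 / (0.15·0.8302 + 0.55·0.1698) ≈ 0.5714
After a diagnostic test='negative': P(infected) = 0.2·0.5714 / (0.2·0.5714 + 0.8·0.4286) ≈ 0.2500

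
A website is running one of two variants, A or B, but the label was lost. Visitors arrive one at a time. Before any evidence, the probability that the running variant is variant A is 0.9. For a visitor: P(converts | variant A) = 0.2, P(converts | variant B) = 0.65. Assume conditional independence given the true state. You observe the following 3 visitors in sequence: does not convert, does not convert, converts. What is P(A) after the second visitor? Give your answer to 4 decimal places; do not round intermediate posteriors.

Each posterior becomes the prior for the next update.
After 'does not convert': P(A) = 0.8·0.9000 / (0.8·0.9000 + 0.35·0.1000) ≈ 0.9536
After 'does not convert': P(A) = 0.8·0.9536 / (0.8·0.9536 + 0.35·0.0464) ≈ 0.9792

0.9792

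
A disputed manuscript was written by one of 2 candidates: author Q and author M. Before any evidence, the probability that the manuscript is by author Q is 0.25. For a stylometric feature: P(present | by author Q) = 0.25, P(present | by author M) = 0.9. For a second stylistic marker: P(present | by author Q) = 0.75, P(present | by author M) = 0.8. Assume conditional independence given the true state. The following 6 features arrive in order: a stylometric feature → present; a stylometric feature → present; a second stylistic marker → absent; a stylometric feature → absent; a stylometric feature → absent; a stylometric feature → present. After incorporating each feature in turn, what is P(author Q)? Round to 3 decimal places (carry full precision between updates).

After a stylometric feature='present': P(author Q) = 0.25·0.2500 / (0.25·0.2500 + 0.9·0.7500) ≈ 0.0847
After a stylometric feature='present': P(author Q) = 0.25·0.0847 / (0.25·0.0847 + 0.9·0.9153) ≈ 0.0251
After a second stylistic marker='absent': P(author Q) = 0.25·0.0251 / (0.25·0.0251 + 0.2·0.9749) ≈ 0.0311
After a stylometric feature='absent': P(author Q) = 0.75·0.0311 / (0.75·0.0311 + 0.1·0.9689) ≈ 0.1943
After a stylometric feature='absent': P(author Q) = 0.75·0.1943 / (0.75·0.1943 + 0.1·0.8057) ≈ 0.6439
After a stylometric feature='present': P(author Q) = 0.25·0.6439 / (0.25·0.6439 + 0.9·0.3561) ≈ 0.3344

0.334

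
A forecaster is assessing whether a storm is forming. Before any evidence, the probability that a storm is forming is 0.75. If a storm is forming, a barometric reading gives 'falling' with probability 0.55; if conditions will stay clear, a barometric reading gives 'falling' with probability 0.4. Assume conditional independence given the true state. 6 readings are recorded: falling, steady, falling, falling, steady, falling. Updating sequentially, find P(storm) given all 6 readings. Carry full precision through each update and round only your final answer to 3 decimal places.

0.858

After 'falling': P(storm) = 0.55·0.7500 / (0.55·0.7500 + 0.4·0.2500) ≈ 0.8049
After 'steady': P(storm) = 0.45·0.8049 / (0.45·0.8049 + 0.6·0.1951) ≈ 0.7557
After 'falling': P(storm) = 0.55·0.7557 / (0.55·0.7557 + 0.4·0.2443) ≈ 0.8097
After 'falling': P(storm) = 0.55·0.8097 / (0.55·0.8097 + 0.4·0.1903) ≈ 0.8540
After 'steady': P(storm) = 0.45·0.8540 / (0.45·0.8540 + 0.6·0.1460) ≈ 0.8144
After 'falling': P(storm) = 0.55·0.8144 / (0.55·0.8144 + 0.4·0.1856) ≈ 0.8578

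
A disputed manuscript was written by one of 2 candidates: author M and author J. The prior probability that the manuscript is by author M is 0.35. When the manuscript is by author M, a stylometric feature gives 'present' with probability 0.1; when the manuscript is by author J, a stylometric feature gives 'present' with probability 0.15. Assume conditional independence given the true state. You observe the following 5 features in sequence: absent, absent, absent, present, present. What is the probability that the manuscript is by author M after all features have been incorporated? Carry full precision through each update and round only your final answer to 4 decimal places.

After 'absent': P(author M) = 0.9·0.3500 / (0.9·0.3500 + 0.85·0.6500) ≈ 0.3631
After 'absent': P(author M) = 0.9·0.3631 / (0.9·0.3631 + 0.85·0.6369) ≈ 0.3764
After 'absent': P(author M) = 0.9·0.3764 / (0.9·0.3764 + 0.85·0.6236) ≈ 0.3899
After 'present': P(author M) = 0.1·0.3899 / (0.1·0.3899 + 0.15·0.6101) ≈ 0.2988
After 'present': P(author M) = 0.1·0.2988 / (0.1·0.2988 + 0.15·0.7012) ≈ 0.2212

0.2212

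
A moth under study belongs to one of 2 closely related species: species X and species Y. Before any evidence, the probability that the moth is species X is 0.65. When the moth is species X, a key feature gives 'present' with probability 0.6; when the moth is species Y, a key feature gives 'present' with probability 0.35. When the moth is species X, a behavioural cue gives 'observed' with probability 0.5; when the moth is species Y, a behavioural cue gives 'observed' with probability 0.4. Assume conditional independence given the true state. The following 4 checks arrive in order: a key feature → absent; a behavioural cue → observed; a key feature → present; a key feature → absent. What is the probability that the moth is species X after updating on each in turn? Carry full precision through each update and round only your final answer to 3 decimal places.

0.601

Each posterior becomes the prior for the next update.
After a key feature='absent': P(species X) = 0.4·0.6500 / (0.4·0.6500 + 0.65·0.3500) ≈ 0.5333
After a behavioural cue='observed': P(species X) = 0.5·0.5333 / (0.5·0.5333 + 0.4·0.4667) ≈ 0.5882
After a key feature='present': P(species X) = 0.6·0.5882 / (0.6·0.5882 + 0.35·0.4118) ≈ 0.7101
After a key feature='absent': P(species X) = 0.4·0.7101 / (0.4·0.7101 + 0.65·0.2899) ≈ 0.6011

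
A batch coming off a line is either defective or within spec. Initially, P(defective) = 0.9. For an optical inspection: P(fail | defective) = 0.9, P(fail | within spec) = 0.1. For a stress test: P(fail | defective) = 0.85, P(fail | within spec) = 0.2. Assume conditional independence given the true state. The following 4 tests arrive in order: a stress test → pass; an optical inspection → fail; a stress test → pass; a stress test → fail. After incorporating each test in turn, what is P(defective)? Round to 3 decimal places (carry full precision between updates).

0.924

After a stress test='pass': P(defective) = 0.15·0.9000 / (0.15·0.9000 + 0.8·0.1000) ≈ 0.6279
After an optical inspection='fail': P(defective) = 0.9·0.6279 / (0.9·0.6279 + 0.1·0.3721) ≈ 0.9382
After a stress test='pass': P(defective) = 0.15·0.9382 / (0.15·0.9382 + 0.8·0.0618) ≈ 0.7401
After a stress test='fail': P(defective) = 0.85·0.7401 / (0.85·0.7401 + 0.2·0.2599) ≈ 0.9237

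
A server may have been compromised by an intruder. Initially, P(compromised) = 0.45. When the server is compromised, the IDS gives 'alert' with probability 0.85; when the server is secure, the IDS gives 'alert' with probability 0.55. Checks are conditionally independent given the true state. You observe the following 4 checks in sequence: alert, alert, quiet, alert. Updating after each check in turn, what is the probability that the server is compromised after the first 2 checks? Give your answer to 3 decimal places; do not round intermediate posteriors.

0.661

After 'alert': P(compromised) = 0.85·0.4500 / (0.85·0.4500 + 0.55·0.5500) ≈ 0.5584
After 'alert': P(compromised) = 0.85·0.5584 / (0.85·0.5584 + 0.55·0.4416) ≈ 0.6615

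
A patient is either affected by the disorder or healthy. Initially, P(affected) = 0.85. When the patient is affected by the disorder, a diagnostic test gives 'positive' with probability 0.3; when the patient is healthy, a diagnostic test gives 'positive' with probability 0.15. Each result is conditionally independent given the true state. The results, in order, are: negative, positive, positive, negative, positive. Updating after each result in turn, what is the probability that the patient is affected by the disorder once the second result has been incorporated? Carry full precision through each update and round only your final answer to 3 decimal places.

0.903

After 'negative': P(affected) = 0.7·0.8500 / (0.7·0.8500 + 0.85·0.1500) ≈ 0.8235
After 'positive': P(affected) = 0.3·0.8235 / (0.3·0.8235 + 0.15·0.1765) ≈ 0.9032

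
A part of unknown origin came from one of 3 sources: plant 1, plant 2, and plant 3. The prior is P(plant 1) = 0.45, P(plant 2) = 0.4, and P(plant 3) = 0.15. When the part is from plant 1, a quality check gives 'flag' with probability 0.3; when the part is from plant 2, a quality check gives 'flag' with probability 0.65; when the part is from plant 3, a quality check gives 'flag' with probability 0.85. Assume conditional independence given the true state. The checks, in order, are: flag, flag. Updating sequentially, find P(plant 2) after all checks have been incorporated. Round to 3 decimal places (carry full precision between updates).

0.532

After 'flag': normaliser = 0.3·0.4500 + 0.65·0.4000 + 0.85·0.1500; P(plant 1) ≈ 0.2584, P(plant 2) ≈ 0.4976, P(plant 3) ≈ 0.2440
After 'flag': normaliser = 0.3·0.2584 + 0.65·0.4976 + 0.85·0.2440; P(plant 1) ≈ 0.1274, P(plant 2) ≈ 0.5317, P(plant 3) ≈ 0.3409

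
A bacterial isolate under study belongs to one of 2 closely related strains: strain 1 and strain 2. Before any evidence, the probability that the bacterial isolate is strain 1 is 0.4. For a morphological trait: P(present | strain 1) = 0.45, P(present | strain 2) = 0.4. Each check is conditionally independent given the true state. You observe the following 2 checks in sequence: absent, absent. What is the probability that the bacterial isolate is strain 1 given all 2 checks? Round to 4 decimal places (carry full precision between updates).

After 'absent': P(strain 1) = 0.55·0.4000 / (0.55·0.4000 + 0.6·0.6000) ≈ 0.3793
After 'absent': P(strain 1) = 0.55·0.3793 / (0.55·0.3793 + 0.6·0.6207) ≈ 0.3591

0.3591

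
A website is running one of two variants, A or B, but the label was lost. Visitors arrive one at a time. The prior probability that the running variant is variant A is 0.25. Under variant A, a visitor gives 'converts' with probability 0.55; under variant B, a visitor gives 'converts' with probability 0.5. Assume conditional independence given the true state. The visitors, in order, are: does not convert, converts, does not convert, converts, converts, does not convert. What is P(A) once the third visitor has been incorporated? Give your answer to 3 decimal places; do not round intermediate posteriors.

0.229

After 'does not convert': P(A) = 0.45·0.2500 / (0.45·0.2500 + 0.5·0.7500) ≈ 0.2308
After 'converts': P(A) = 0.55·0.2308 / (0.55·0.2308 + 0.5·0.7692) ≈ 0.2481
After 'does not convert': P(A) = 0.45·0.2481 / (0.45·0.2481 + 0.5·0.7519) ≈ 0.2290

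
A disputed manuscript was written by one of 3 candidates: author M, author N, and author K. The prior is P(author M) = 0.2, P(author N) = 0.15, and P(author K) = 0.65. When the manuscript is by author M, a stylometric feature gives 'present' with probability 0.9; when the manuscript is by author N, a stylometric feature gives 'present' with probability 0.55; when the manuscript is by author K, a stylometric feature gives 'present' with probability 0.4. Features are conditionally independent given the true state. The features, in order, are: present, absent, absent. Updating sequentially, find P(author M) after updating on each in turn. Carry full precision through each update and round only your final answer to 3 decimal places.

After 'present': normaliser = 0.9·0.2000 + 0.55·0.1500 + 0.4·0.6500; P(author M) ≈ 0.3445, P(author N) ≈ 0.1579, P(author K) ≈ 0.4976
After 'absent': normaliser = 0.1·0.3445 + 0.45·0.1579 + 0.6·0.4976; P(author M) ≈ 0.0853, P(author N) ≈ 0.1758, P(author K) ≈ 0.7389
After 'absent': normaliser = 0.1·0.0853 + 0.45·0.1758 + 0.6·0.7389; P(author M) ≈ 0.0161, P(author N) ≈ 0.1490, P(author K) ≈ 0.8349

0.016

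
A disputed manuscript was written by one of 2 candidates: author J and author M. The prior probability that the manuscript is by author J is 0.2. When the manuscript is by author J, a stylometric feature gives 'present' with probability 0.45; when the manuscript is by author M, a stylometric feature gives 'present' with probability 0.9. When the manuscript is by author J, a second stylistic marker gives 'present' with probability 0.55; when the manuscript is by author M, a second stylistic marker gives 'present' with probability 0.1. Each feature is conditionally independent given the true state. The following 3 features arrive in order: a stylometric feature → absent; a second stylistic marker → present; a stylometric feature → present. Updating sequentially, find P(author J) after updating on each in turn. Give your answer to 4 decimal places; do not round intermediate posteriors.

0.7908

After a stylometric feature='absent': P(author J) = 0.55·0.2000 / (0.55·0.2000 + 0.1·0.8000) ≈ 0.5789
After a second stylistic marker='present': P(author J) = 0.55·0.5789 / (0.55·0.5789 + 0.1·0.4211) ≈ 0.8832
After a stylometric feature='present': P(author J) = 0.45·0.8832 / (0.45·0.8832 + 0.9·0.1168) ≈ 0.7908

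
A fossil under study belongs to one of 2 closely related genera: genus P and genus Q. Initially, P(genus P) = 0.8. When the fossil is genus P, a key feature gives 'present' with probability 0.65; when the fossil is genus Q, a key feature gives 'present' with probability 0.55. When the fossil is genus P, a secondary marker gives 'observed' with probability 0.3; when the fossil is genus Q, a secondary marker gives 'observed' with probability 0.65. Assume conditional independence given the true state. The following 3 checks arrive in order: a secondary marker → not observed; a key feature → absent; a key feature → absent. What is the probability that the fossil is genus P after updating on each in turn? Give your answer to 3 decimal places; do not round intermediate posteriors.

After a secondary marker='not observed': P(genus P) = 0.7·0.8000 / (0.7·0.8000 + 0.35·0.2000) ≈ 0.8889
After a key feature='absent': P(genus P) = 0.35·0.8889 / (0.35·0.8889 + 0.45·0.1111) ≈ 0.8615
After a key feature='absent': P(genus P) = 0.35·0.8615 / (0.35·0.8615 + 0.45·0.1385) ≈ 0.8288

0.829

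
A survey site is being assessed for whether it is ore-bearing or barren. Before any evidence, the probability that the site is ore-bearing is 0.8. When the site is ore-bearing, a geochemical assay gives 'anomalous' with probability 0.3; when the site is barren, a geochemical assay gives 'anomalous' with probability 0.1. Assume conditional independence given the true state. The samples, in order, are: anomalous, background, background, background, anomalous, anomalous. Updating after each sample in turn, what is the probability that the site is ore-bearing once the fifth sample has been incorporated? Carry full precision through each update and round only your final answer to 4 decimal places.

After 'anomalous': P(ore) = 0.3·0.8000 / (0.3·0.8000 + 0.1·0.2000) ≈ 0.9231
After 'background': P(ore) = 0.7·0.9231 / (0.7·0.9231 + 0.9·0.0769) ≈ 0.9032
After 'background': P(ore) = 0.7·0.9032 / (0.7·0.9032 + 0.9·0.0968) ≈ 0.8789
After 'background': P(ore) = 0.7·0.8789 / (0.7·0.8789 + 0.9·0.1211) ≈ 0.8495
After 'anomalous': P(ore) = 0.3·0.8495 / (0.3·0.8495 + 0.1·0.1505) ≈ 0.9443

0.9443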